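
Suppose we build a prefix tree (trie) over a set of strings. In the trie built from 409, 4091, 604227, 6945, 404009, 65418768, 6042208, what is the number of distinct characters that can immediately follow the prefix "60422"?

Follow the path "60422" to its node, then look at its outgoing edges.
Characters that immediately follow "60422" among the stored strings: {0, 7}.
That node has 2 child edges.

2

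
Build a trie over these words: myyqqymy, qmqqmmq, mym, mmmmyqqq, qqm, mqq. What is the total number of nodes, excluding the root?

Trie structure (* marks end of a word):
(root)
├─ m
│  ├─ m
│  │  └─ m
│  │     └─ m
│  │        └─ y
│  │           └─ q
│  │              └─ q
│  │                 └─ q *
│  ├─ q
│  │  └─ q *
│  └─ y
│     ├─ m *
│     └─ y
│        └─ q
│           └─ q
│              └─ y
│                 └─ m
│                    └─ y *
└─ q
   ├─ m
   │  └─ q
   │     └─ q
   │        └─ m
   │           └─ m
   │              └─ q *
   └─ q
      └─ m *
Counting every labelled node above: 27.

27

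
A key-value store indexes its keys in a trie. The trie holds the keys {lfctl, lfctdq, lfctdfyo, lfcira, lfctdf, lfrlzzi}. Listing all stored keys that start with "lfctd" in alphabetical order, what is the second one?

Words with prefix "lfctd", in lexicographic order: "lfctdf", "lfctdfyo", "lfctdq"
Position 2: lfctdfyo

lfctdfyo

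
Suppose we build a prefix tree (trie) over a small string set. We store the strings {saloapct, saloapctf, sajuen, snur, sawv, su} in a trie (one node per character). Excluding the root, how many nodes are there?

Trie structure (* marks end of a word):
(root)
└─ s
   ├─ a
   │  ├─ j
   │  │  └─ u
   │  │     └─ e
   │  │        └─ n *
   │  ├─ l
   │  │  └─ o
   │  │     └─ a
   │  │        └─ p
   │  │           └─ c
   │  │              └─ t *
   │  │                 └─ f *
   │  └─ w
   │     └─ v *
   ├─ n
   │  └─ u
   │     └─ r *
   └─ u *
Counting every labelled node above: 19.

19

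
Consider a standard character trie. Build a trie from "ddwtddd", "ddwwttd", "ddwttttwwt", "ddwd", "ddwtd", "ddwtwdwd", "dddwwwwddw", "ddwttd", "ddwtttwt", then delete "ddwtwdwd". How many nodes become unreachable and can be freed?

4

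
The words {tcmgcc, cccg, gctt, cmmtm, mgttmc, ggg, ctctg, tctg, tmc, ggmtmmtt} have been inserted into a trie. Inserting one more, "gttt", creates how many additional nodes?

The longest prefix of "gttt" already in the trie is "g" (length 1).
Each of the 3 remaining characters creates one node.

3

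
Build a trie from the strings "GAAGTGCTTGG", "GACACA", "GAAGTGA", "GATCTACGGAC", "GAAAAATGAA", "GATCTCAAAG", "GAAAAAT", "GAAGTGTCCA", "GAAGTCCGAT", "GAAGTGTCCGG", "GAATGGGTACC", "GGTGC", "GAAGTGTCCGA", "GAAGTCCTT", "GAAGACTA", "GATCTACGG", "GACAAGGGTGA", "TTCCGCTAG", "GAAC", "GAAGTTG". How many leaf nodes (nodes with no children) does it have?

18

Leaves are exactly the stored words that no other stored word extends.
Those words: "GAAAAATGAA", "GAAC", "GAAGACTA", "GAAGTCCGAT", "GAAGTCCTT", "GAAGTGA", "GAAGTGCTTGG", "GAAGTGTCCA", "GAAGTGTCCGA", "GAAGTGTCCGG", "GAAGTTG", "GAATGGGTACC", "GACAAGGGTGA", "GACACA", "GATCTACGGAC", "GATCTCAAAG", "GGTGC", "TTCCGCTAG"
Leaf count: 18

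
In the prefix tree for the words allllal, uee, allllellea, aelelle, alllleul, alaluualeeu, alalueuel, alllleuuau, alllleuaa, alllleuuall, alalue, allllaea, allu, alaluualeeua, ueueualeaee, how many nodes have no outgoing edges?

A leaf is a node with no children — equivalently, the end of a word that is not a proper prefix of any other stored word.
Those words: "aelelle", "alalueuel", "alaluualeeua", "allllaea", "allllal", "allllellea", "alllleuaa", "alllleul", "alllleuuall", "alllleuuau", "allu", "uee", "ueueualeaee"
Leaf count: 13

13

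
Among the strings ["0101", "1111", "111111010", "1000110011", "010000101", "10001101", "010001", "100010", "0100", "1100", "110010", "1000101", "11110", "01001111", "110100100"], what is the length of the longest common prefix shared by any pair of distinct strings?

7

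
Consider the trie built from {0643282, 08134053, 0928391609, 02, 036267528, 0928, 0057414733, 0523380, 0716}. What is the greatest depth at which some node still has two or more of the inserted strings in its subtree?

4

The deepest shared node is where two words last agree before diverging.
"0928" and "0928391609" agree on "0928" (4 characters) before diverging; nothing deeper is shared.
Longest shared-prefix length: 4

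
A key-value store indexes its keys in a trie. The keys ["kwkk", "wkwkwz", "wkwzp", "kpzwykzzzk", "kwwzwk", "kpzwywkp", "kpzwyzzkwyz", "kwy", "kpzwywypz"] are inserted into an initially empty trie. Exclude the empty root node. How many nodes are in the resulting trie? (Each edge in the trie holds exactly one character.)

38

Count nodes per top-level branch (shared prefixes stored once):
  'k'-branch (kpzwykzzzk, kpzwywkp, kpzwywypz, kpzwyzzkwyz, kwkk, kwwzwk, kwy): 30 nodes
  'w'-branch (wkwkwz, wkwzp): 8 nodes
Sum: 38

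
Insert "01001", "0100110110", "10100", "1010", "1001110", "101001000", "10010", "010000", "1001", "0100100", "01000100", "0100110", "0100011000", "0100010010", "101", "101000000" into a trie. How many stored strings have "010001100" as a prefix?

1

Traverse to the node for "010001100", then collect every word in that subtree.
Matches: "0100011000"
Count: 1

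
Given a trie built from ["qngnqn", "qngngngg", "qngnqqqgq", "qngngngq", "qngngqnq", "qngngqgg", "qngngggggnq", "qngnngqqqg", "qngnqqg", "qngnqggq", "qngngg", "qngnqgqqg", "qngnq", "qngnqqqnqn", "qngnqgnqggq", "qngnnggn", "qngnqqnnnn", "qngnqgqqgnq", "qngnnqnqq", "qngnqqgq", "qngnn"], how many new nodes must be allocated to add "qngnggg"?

0

Every character of "qngnggg" already lies on an existing path (it is a prefix of some stored word).
No new nodes are needed: 0.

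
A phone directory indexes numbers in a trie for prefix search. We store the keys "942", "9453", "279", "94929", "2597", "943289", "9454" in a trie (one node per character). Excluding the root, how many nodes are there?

Count nodes per top-level branch (shared prefixes stored once):
  '2'-branch (2597, 279): 6 nodes
  '9'-branch (942, 943289, 9453, 9454, 94929): 13 nodes
Sum: 19

19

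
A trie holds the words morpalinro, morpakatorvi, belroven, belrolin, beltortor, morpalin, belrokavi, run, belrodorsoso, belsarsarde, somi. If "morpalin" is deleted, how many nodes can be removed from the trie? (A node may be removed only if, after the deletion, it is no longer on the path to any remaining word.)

After clearing the end-marker at "morpalin", prune upward until reaching a node still needed by another word.
Every node on "morpalin" is still needed (e.g. by "morpalinro"), so nothing is freed.
Nodes removed: 0

0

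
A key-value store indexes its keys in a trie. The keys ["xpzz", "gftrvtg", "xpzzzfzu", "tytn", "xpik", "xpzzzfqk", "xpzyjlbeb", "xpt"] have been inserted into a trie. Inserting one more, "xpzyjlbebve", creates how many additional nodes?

Walking "xpzyjlbebve" from the root, the first 9 characters ("xpzyjlbeb") follow existing edges; "v" is the first miss.
Each of the 2 remaining characters creates one node.

2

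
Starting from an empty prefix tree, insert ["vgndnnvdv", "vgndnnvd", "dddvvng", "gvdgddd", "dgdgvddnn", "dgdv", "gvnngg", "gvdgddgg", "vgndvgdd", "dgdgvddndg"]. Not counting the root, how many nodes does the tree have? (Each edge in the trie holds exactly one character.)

44

Insert word by word; a character creates a node only if that edge doesn't already exist:
  "vgndnnvdv" → 9 new (v, g, n, d, n, n, v, d, v)
  "vgndnnvd" → prefix "vgndnnvd" already present; 0 new (none)
  "dddvvng" → 7 new (d, d, d, v, v, n, g)
  "gvdgddd" → 7 new (g, v, d, g, d, d, d)
  "dgdgvddnn" → prefix "d" already present; 8 new (g, d, g, v, d, d, n, n)
  "dgdv" → prefix "dgd" already present; 1 new (v)
  "gvnngg" → prefix "gv" already present; 4 new (n, n, g, g)
  "gvdgddgg" → prefix "gvdgdd" already present; 2 new (g, g)
  "vgndvgdd" → prefix "vgnd" already present; 4 new (v, g, d, d)
  "dgdgvddndg" → prefix "dgdgvddn" already present; 2 new (d, g)
Total nodes = 9 + 0 + 7 + 7 + 8 + 1 + 4 + 2 + 4 + 2 = 44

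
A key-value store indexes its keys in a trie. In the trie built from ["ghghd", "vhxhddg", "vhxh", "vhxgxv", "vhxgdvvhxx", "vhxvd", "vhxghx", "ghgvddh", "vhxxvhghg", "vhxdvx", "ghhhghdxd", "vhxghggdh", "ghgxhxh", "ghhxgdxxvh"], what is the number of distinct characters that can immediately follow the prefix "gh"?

The children of the "gh" node are the distinct next characters among strings starting with "gh".
Characters that immediately follow "gh" among the stored strings: {g, h}.
That node has 2 child edges.

2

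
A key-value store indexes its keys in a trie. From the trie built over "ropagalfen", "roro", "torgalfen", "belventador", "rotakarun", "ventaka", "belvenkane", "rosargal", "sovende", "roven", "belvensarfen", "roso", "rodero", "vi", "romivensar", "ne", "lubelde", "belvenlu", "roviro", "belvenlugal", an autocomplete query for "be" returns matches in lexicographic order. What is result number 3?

DFS of the "be" subtree visits, in order: "belvenkane", "belvenlu", "belvenlugal", "belvensarfen", "belventador"
The 3rd is belvenlugal.

belvenlugal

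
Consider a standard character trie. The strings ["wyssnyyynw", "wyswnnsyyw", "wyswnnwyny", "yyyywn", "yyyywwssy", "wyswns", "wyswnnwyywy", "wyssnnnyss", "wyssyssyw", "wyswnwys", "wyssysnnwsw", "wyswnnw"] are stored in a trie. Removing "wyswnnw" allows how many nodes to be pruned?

After clearing the end-marker at "wyswnnw", prune upward until reaching a node still needed by another word.
Every node on "wyswnnw" is still needed (e.g. by "wyswnnwyny"), so nothing is freed.
Nodes removed: 0

0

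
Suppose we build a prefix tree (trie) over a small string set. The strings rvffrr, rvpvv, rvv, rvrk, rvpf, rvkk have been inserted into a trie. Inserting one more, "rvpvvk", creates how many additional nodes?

1

"rvpvv" is already a path in the trie; the remaining "k" must be added.
So 6 − 5 = 1 new nodes.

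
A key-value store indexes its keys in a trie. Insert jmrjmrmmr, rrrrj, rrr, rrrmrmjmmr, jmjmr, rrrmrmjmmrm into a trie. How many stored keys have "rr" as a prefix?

Traverse to the node for "rr", then collect every word in that subtree.
Words under "rr": rrr, rrrmrmjmmr, rrrmrmjmmrm, rrrrj
Count: 4

4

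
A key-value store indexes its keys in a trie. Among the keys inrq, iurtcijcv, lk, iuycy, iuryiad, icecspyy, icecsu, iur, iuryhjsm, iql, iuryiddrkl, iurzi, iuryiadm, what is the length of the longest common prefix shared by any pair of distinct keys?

7

Look for the deepest trie node that still has at least two words in its subtree.
e.g. "iuryiad" and "iuryiadm" share the prefix "iuryiad" of length 7; no pair shares a longer one.
Longest shared-prefix length: 7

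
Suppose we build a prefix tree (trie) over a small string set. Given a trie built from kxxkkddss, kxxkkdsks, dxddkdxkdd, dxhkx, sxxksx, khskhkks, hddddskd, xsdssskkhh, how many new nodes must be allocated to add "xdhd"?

3

The longest prefix of "xdhd" already in the trie is "x" (length 1).
So 4 − 1 = 3 new nodes.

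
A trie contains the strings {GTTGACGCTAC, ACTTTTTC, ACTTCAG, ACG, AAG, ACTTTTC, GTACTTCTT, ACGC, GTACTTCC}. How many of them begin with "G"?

3

Walk to "G"; the words in its subtree are exactly those with that prefix.
Matches: "GTACTTCC", "GTACTTCTT", "GTTGACGCTAC"
Count: 3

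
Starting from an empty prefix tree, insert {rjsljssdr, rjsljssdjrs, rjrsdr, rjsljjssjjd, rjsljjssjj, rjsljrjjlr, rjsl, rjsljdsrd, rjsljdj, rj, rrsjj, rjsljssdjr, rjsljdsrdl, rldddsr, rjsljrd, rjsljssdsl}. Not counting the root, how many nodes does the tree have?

46

Insert word by word; a character creates a node only if that edge doesn't already exist:
  "rjsljssdr" → 9 new (r, j, s, l, j, s, s, d, r)
  "rjsljssdjrs" → prefix "rjsljssd" already present; 3 new (j, r, s)
  "rjrsdr" → prefix "rj" already present; 4 new (r, s, d, r)
  "rjsljjssjjd" → prefix "rjslj" already present; 6 new (j, s, s, j, j, d)
  "rjsljjssjj" → prefix "rjsljjssjj" already present; 0 new (none)
  "rjsljrjjlr" → prefix "rjslj" already present; 5 new (r, j, j, l, r)
  "rjsl" → prefix "rjsl" already present; 0 new (none)
  "rjsljdsrd" → prefix "rjslj" already present; 4 new (d, s, r, d)
  "rjsljdj" → prefix "rjsljd" already present; 1 new (j)
  "rj" → prefix "rj" already present; 0 new (none)
  "rrsjj" → prefix "r" already present; 4 new (r, s, j, j)
  "rjsljssdjr" → prefix "rjsljssdjr" already present; 0 new (none)
  "rjsljdsrdl" → prefix "rjsljdsrd" already present; 1 new (l)
  "rldddsr" → prefix "r" already present; 6 new (l, d, d, d, s, r)
  "rjsljrd" → prefix "rjsljr" already present; 1 new (d)
  "rjsljssdsl" → prefix "rjsljssd" already present; 2 new (s, l)
Total nodes = 9 + 3 + 4 + 6 + 0 + 5 + 0 + 4 + 1 + 0 + 4 + 0 + 1 + 6 + 1 + 2 = 46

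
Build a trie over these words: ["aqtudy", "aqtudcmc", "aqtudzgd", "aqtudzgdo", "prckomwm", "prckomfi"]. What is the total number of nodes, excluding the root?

23

Trie structure (* marks end of a word):
(root)
├─ a
│  └─ q
│     └─ t
│        └─ u
│           └─ d
│              ├─ c
│              │  └─ m
│              │     └─ c *
│              ├─ y *
│              └─ z
│                 └─ g
│                    └─ d *
│                       └─ o *
└─ p
   └─ r
      └─ c
         └─ k
            └─ o
               └─ m
                  ├─ f
                  │  └─ i *
                  └─ w
                     └─ m *
Counting every labelled node above: 23.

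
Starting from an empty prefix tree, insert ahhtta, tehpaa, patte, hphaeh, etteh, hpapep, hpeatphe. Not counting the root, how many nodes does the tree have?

38

Count nodes per top-level branch (shared prefixes stored once):
  'a'-branch (ahhtta): 6 nodes
  'e'-branch (etteh): 5 nodes
  'h'-branch (hpapep, hpeatphe, hphaeh): 16 nodes
  'p'-branch (patte): 5 nodes
  't'-branch (tehpaa): 6 nodes
Sum: 38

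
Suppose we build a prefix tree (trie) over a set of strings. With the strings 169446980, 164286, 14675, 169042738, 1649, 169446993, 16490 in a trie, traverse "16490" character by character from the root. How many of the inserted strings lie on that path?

2

Check each prefix of "16490" against the stored set — each match is an end-marker on the path.
Prefixes of the query that are stored words: "1649", "16490"
Count: 2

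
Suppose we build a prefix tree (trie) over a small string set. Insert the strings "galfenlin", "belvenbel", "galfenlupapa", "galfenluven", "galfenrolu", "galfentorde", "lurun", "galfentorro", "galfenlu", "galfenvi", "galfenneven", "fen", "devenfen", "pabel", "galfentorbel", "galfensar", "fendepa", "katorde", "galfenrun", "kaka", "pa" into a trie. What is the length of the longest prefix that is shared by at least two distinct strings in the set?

9

The deepest shared node is where two words last agree before diverging.
"galfentorbel" and "galfentorde" agree on "galfentor" (9 characters) before diverging; nothing deeper is shared.
Longest shared-prefix length: 9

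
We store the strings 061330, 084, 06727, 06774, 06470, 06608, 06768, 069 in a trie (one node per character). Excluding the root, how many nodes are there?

22

Count nodes per top-level branch (shared prefixes stored once):
  '0'-branch (061330, 06470, 06608, 06727, 06768, 06774, 069, 084): 22 nodes
Sum: 22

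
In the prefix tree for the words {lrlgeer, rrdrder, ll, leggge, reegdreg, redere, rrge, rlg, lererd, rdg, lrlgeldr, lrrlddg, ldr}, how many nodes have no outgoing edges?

13

A leaf is a node with no children — equivalently, the end of a word that is not a proper prefix of any other stored word.
Those words: "ldr", "leggge", "lererd", "ll", "lrlgeer", "lrlgeldr", "lrrlddg", "rdg", "redere", "reegdreg", "rlg", "rrdrder", "rrge"
Leaf count: 13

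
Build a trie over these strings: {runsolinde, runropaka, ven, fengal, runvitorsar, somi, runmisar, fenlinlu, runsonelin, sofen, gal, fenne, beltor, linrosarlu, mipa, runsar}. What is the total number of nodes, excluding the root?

82

For each word, the new-node count is its length minus the longest prefix already in the trie:
  "runsolinde" → 10 new (r, u, n, s, o, l, i, n, d, e)
  "runropaka" → prefix "run" already present; 6 new (r, o, p, a, k, a)
  "ven" → 3 new (v, e, n)
  "fengal" → 6 new (f, e, n, g, a, l)
  "runvitorsar" → prefix "run" already present; 8 new (v, i, t, o, r, s, a, r)
  "somi" → 4 new (s, o, m, i)
  "runmisar" → prefix "run" already present; 5 new (m, i, s, a, r)
  "fenlinlu" → prefix "fen" already present; 5 new (l, i, n, l, u)
  "runsonelin" → prefix "runso" already present; 5 new (n, e, l, i, n)
  "sofen" → prefix "so" already present; 3 new (f, e, n)
  "gal" → 3 new (g, a, l)
  "fenne" → prefix "fen" already present; 2 new (n, e)
  "beltor" → 6 new (b, e, l, t, o, r)
  "linrosarlu" → 10 new (l, i, n, r, o, s, a, r, l, u)
  "mipa" → 4 new (m, i, p, a)
  "runsar" → prefix "runs" already present; 2 new (a, r)
Total nodes = 10 + 6 + 3 + 6 + 8 + 4 + 5 + 5 + 5 + 3 + 3 + 2 + 6 + 10 + 4 + 2 = 82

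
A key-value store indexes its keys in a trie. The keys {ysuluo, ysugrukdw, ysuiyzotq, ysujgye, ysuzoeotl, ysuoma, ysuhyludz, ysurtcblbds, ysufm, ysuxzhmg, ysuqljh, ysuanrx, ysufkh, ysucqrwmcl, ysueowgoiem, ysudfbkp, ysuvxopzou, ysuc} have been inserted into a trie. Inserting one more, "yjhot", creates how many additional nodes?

4

Walking "yjhot" from the root, the first 1 characters ("y") follow existing edges; "j" is the first miss.
So 5 − 1 = 4 new nodes.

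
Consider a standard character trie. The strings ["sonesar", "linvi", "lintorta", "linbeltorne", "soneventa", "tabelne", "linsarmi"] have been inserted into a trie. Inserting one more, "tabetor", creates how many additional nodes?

3

"tabe" is already a path in the trie; the remaining "tor" must be added.
So 7 − 4 = 3 new nodes.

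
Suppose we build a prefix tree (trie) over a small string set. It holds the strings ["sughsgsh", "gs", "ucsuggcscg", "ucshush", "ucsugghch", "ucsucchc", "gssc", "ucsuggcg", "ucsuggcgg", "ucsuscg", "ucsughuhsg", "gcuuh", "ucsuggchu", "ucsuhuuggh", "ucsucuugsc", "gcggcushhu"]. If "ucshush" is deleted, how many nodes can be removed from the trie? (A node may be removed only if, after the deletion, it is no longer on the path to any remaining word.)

4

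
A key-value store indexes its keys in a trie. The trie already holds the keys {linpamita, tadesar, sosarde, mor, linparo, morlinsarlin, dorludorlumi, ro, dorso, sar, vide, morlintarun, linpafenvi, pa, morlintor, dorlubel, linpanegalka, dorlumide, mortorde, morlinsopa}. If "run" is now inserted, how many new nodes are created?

2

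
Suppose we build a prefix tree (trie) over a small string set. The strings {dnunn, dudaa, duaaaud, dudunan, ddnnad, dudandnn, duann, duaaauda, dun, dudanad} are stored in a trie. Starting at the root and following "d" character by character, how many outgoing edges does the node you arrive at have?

The children of the "d" node are the distinct next characters among strings starting with "d".
Distinct next characters after "d": d, n, u.
That node has 3 child edges.

3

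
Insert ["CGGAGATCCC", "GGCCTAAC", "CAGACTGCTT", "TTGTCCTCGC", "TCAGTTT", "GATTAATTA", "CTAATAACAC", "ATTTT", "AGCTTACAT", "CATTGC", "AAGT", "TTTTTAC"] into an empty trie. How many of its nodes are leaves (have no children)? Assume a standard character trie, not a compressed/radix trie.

A leaf is a node with no children — equivalently, the end of a word that is not a proper prefix of any other stored word.
Those words: "AAGT", "AGCTTACAT", "ATTTT", "CAGACTGCTT", "CATTGC", "CGGAGATCCC", "CTAATAACAC", "GATTAATTA", "GGCCTAAC", "TCAGTTT", "TTGTCCTCGC", "TTTTTAC"
Leaf count: 12

12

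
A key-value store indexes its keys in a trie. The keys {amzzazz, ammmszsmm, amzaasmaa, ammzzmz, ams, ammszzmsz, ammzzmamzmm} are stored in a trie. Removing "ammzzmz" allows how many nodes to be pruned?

1

After clearing the end-marker at "ammzzmz", prune upward until reaching a node still needed by another word.
The suffix "z" (1 node) is used only by "ammzzmz"; the node for "ammzzm" still has the child "a", so pruning stops there.
Nodes removed: 1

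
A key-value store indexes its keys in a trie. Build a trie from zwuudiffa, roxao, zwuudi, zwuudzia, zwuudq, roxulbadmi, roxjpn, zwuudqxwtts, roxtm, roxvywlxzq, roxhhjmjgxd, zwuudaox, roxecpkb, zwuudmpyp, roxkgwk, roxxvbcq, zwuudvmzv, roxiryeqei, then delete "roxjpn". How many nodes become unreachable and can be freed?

3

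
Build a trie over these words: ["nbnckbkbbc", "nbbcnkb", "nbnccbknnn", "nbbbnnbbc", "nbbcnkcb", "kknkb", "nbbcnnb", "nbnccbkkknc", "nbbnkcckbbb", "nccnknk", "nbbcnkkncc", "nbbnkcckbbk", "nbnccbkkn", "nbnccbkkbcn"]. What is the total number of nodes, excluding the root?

63

Insert word by word; a character creates a node only if that edge doesn't already exist:
  "nbnckbkbbc" → 10 new (n, b, n, c, k, b, k, b, b, c)
  "nbbcnkb" → prefix "nb" already present; 5 new (b, c, n, k, b)
  "nbnccbknnn" → prefix "nbnc" already present; 6 new (c, b, k, n, n, n)
  "nbbbnnbbc" → prefix "nbb" already present; 6 new (b, n, n, b, b, c)
  "nbbcnkcb" → prefix "nbbcnk" already present; 2 new (c, b)
  "kknkb" → 5 new (k, k, n, k, b)
  "nbbcnnb" → prefix "nbbcn" already present; 2 new (n, b)
  "nbnccbkkknc" → prefix "nbnccbk" already present; 4 new (k, k, n, c)
  "nbbnkcckbbb" → prefix "nbb" already present; 8 new (n, k, c, c, k, b, b, b)
  "nccnknk" → prefix "n" already present; 6 new (c, c, n, k, n, k)
  "nbbcnkkncc" → prefix "nbbcnk" already present; 4 new (k, n, c, c)
  "nbbnkcckbbk" → prefix "nbbnkcckbb" already present; 1 new (k)
  "nbnccbkkn" → prefix "nbnccbkk" already present; 1 new (n)
  "nbnccbkkbcn" → prefix "nbnccbkk" already present; 3 new (b, c, n)
Total nodes = 10 + 5 + 6 + 6 + 2 + 5 + 2 + 4 + 8 + 6 + 4 + 1 + 1 + 3 = 63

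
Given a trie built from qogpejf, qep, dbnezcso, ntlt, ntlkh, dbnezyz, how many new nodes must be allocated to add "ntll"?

1

Walking "ntll" from the root, the first 3 characters ("ntl") follow existing edges; "l" is the first miss.
So 4 − 3 = 1 new nodes.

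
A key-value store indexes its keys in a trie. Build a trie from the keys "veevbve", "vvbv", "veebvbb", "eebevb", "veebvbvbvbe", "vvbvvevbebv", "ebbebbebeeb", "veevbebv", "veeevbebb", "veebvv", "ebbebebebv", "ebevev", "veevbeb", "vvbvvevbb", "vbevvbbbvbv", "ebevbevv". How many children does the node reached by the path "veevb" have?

The children of the "veevb" node are the distinct next characters among strings starting with "veevb".
Distinct next characters after "veevb": e, v.
That node has 2 child edges.

2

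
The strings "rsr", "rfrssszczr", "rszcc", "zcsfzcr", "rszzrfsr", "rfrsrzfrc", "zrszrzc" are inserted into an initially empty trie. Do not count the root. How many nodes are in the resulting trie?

38

Insert word by word; a character creates a node only if that edge doesn't already exist:
  "rsr" → 3 new (r, s, r)
  "rfrssszczr" → prefix "r" already present; 9 new (f, r, s, s, s, z, c, z, r)
  "rszcc" → prefix "rs" already present; 3 new (z, c, c)
  "zcsfzcr" → 7 new (z, c, s, f, z, c, r)
  "rszzrfsr" → prefix "rsz" already present; 5 new (z, r, f, s, r)
  "rfrsrzfrc" → prefix "rfrs" already present; 5 new (r, z, f, r, c)
  "zrszrzc" → prefix "z" already present; 6 new (r, s, z, r, z, c)
Total nodes = 3 + 9 + 3 + 7 + 5 + 5 + 6 = 38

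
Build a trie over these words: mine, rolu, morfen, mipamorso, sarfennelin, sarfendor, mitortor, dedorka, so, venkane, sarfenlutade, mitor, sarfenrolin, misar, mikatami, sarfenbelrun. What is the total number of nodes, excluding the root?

Insert word by word; a character creates a node only if that edge doesn't already exist:
  "mine" → 4 new (m, i, n, e)
  "rolu" → 4 new (r, o, l, u)
  "morfen" → prefix "m" already present; 5 new (o, r, f, e, n)
  "mipamorso" → prefix "mi" already present; 7 new (p, a, m, o, r, s, o)
  "sarfennelin" → 11 new (s, a, r, f, e, n, n, e, l, i, n)
  "sarfendor" → prefix "sarfen" already present; 3 new (d, o, r)
  "mitortor" → prefix "mi" already present; 6 new (t, o, r, t, o, r)
  "dedorka" → 7 new (d, e, d, o, r, k, a)
  "so" → prefix "s" already present; 1 new (o)
  "venkane" → 7 new (v, e, n, k, a, n, e)
  "sarfenlutade" → prefix "sarfen" already present; 6 new (l, u, t, a, d, e)
  "mitor" → prefix "mitor" already present; 0 new (none)
  "sarfenrolin" → prefix "sarfen" already present; 5 new (r, o, l, i, n)
  "misar" → prefix "mi" already present; 3 new (s, a, r)
  "mikatami" → prefix "mi" already present; 6 new (k, a, t, a, m, i)
  "sarfenbelrun" → prefix "sarfen" already present; 6 new (b, e, l, r, u, n)
Total nodes = 4 + 4 + 5 + 7 + 11 + 3 + 6 + 7 + 1 + 7 + 6 + 0 + 5 + 3 + 6 + 6 = 81

81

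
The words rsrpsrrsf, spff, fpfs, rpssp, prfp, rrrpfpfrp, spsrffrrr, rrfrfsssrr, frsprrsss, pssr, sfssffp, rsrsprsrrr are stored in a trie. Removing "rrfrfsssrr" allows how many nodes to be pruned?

Walk "rrfrfsssrr" from the leaf back toward the root, removing each node that no remaining word uses.
The suffix "frfsssrr" (8 nodes) is used only by "rrfrfsssrr"; the node for "rr" still has the child "r", so pruning stops there.
Nodes removed: 8

8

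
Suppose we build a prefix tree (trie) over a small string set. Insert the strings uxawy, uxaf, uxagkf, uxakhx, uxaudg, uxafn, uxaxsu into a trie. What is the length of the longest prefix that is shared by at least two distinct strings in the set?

The deepest shared node is where two words last agree before diverging.
e.g. "uxaf" and "uxafn" share the prefix "uxaf" of length 4; no pair shares a longer one.
Longest shared-prefix length: 4

4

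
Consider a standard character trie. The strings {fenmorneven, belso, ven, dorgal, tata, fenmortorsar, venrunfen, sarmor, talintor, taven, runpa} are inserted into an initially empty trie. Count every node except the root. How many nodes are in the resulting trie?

61

Insert word by word; a character creates a node only if that edge doesn't already exist:
  "fenmorneven" → 11 new (f, e, n, m, o, r, n, e, v, e, n)
  "belso" → 5 new (b, e, l, s, o)
  "ven" → 3 new (v, e, n)
  "dorgal" → 6 new (d, o, r, g, a, l)
  "tata" → 4 new (t, a, t, a)
  "fenmortorsar" → prefix "fenmor" already present; 6 new (t, o, r, s, a, r)
  "venrunfen" → prefix "ven" already present; 6 new (r, u, n, f, e, n)
  "sarmor" → 6 new (s, a, r, m, o, r)
  "talintor" → prefix "ta" already present; 6 new (l, i, n, t, o, r)
  "taven" → prefix "ta" already present; 3 new (v, e, n)
  "runpa" → 5 new (r, u, n, p, a)
Total nodes = 11 + 5 + 3 + 6 + 4 + 6 + 6 + 6 + 6 + 3 + 5 = 61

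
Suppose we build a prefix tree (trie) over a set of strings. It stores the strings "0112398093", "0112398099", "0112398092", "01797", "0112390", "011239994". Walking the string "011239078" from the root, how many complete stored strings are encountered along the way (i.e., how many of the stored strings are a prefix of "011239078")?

Check each prefix of "011239078" against the stored set — each match is an end-marker on the path.
Prefixes of the query that are stored words: "0112390"
Count: 1

1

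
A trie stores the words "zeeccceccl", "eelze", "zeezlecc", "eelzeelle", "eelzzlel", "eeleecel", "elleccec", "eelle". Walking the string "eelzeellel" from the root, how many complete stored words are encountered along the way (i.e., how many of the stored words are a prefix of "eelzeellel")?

2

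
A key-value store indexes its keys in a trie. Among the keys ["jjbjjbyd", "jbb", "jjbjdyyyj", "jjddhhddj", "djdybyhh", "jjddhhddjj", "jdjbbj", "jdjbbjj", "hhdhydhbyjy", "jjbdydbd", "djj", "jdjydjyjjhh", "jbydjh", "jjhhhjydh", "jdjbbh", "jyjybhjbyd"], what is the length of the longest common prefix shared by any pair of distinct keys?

9

Look for the deepest trie node that still has at least two words in its subtree.
e.g. "jjddhhddj" and "jjddhhddjj" share the prefix "jjddhhddj" of length 9; no pair shares a longer one.
Longest shared-prefix length: 9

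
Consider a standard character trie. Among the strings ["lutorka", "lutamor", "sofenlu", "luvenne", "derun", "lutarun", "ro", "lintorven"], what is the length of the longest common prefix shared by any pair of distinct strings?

4

Look for the deepest trie node that still has at least two words in its subtree.
"lutamor" and "lutarun" agree on "luta" (4 characters) before diverging; nothing deeper is shared.
Longest shared-prefix length: 4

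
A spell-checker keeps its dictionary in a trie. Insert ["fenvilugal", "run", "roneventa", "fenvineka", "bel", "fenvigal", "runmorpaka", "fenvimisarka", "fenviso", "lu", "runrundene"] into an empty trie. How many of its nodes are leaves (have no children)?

A leaf is a node with no children — equivalently, the end of a word that is not a proper prefix of any other stored word.
Those words: "bel", "fenvigal", "fenvilugal", "fenvimisarka", "fenvineka", "fenviso", "lu", "roneventa", "runmorpaka", "runrundene"
Leaf count: 10

10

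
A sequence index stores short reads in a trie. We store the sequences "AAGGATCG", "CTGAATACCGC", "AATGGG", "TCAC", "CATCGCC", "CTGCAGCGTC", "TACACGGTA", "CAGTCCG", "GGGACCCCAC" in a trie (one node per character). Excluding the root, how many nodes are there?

63

Trace insertions, counting only characters that open a new branch:
  "AAGGATCG" → 8 new (A, A, G, G, A, T, C, G)
  "CTGAATACCGC" → 11 new (C, T, G, A, A, T, A, C, C, G, C)
  "AATGGG" → prefix "AA" already present; 4 new (T, G, G, G)
  "TCAC" → 4 new (T, C, A, C)
  "CATCGCC" → prefix "C" already present; 6 new (A, T, C, G, C, C)
  "CTGCAGCGTC" → prefix "CTG" already present; 7 new (C, A, G, C, G, T, C)
  "TACACGGTA" → prefix "T" already present; 8 new (A, C, A, C, G, G, T, A)
  "CAGTCCG" → prefix "CA" already present; 5 new (G, T, C, C, G)
  "GGGACCCCAC" → 10 new (G, G, G, A, C, C, C, C, A, C)
Total nodes = 8 + 11 + 4 + 4 + 6 + 7 + 8 + 5 + 10 = 63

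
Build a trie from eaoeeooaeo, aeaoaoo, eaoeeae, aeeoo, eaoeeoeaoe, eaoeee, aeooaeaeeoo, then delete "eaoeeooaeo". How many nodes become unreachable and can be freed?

After clearing the end-marker at "eaoeeooaeo", prune upward until reaching a node still needed by another word.
The suffix "oaeo" (4 nodes) is used only by "eaoeeooaeo"; the node for "eaoeeo" still has the child "e", so pruning stops there.
Nodes removed: 4

4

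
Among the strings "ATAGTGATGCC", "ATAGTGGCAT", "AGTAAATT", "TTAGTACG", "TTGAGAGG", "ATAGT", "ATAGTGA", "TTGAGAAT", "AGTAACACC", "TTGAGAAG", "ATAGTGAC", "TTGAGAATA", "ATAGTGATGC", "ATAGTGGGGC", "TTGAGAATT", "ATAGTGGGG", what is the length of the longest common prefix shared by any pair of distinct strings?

10

Equivalently: take the maximum, over all pairs, of their longest common prefix length.
e.g. "ATAGTGATGC" and "ATAGTGATGCC" share the prefix "ATAGTGATGC" of length 10; no pair shares a longer one.
Longest shared-prefix length: 10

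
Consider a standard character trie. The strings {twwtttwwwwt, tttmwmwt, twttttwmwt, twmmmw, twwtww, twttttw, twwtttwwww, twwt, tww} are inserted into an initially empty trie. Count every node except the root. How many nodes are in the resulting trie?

32

Trie structure (* marks end of a word):
(root)
└─ t
   ├─ t
   │  └─ t
   │     └─ m
   │        └─ w
   │           └─ m
   │              └─ w
   │                 └─ t *
   └─ w
      ├─ m
      │  └─ m
      │     └─ m
      │        └─ w *
      ├─ t
      │  └─ t
      │     └─ t
      │        └─ t
      │           └─ w *
      │              └─ m
      │                 └─ w
      │                    └─ t *
      └─ w *
         └─ t *
            ├─ t
            │  └─ t
            │     └─ w
            │        └─ w
            │           └─ w
            │              └─ w *
            │                 └─ t *
            └─ w
               └─ w *
Counting every labelled node above: 32.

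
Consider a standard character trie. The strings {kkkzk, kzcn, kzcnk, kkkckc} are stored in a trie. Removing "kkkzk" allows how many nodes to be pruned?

Walk "kkkzk" from the leaf back toward the root, removing each node that no remaining word uses.
The suffix "zk" (2 nodes) is used only by "kkkzk"; the node for "kkk" still has the child "c", so pruning stops there.
Nodes removed: 2

2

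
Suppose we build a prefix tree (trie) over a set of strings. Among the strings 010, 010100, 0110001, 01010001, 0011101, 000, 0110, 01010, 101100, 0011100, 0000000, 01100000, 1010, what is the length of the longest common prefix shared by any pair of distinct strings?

6

Look for the deepest trie node that still has at least two words in its subtree.
e.g. "0011100" and "0011101" share the prefix "001110" of length 6; no pair shares a longer one.
Longest shared-prefix length: 6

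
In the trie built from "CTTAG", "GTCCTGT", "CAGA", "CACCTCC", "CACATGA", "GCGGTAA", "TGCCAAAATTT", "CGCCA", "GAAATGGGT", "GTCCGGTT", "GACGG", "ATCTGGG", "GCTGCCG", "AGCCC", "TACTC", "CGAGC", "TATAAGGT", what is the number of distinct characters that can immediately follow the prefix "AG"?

Walk "AG" from the root, arriving at one node.
Distinct next characters after "AG": C.
That node has 1 child edge.

1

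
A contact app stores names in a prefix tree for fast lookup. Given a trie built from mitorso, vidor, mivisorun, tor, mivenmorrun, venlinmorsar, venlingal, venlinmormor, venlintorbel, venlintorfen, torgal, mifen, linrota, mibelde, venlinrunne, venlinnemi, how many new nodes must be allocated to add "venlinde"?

The longest prefix of "venlinde" already in the trie is "venlin" (length 6).
Each of the 2 remaining characters creates one node.

2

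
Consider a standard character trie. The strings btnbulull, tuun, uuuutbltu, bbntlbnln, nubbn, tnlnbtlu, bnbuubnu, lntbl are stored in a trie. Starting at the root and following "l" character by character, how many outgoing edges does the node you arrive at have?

Walk "l" from the root, arriving at one node.
Distinct next characters after "l": n.
That node has 1 child edge.

1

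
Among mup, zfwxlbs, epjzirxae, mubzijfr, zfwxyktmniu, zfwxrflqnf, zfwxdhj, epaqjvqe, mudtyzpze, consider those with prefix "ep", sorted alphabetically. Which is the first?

epaqjvqe

DFS of the "ep" subtree visits, in order: "epaqjvqe", "epjzirxae"
Position 1: epaqjvqe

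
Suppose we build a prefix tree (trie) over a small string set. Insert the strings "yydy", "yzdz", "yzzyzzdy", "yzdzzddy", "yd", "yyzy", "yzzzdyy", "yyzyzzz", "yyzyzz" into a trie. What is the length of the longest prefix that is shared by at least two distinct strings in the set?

6

Look for the deepest trie node that still has at least two words in its subtree.
"yyzyzz" and "yyzyzzz" agree on "yyzyzz" (6 characters) before diverging; nothing deeper is shared.
Longest shared-prefix length: 6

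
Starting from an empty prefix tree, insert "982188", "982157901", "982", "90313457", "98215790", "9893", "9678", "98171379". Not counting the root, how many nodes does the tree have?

29

For each word, the new-node count is its length minus the longest prefix already in the trie:
  "982188" → 6 new (9, 8, 2, 1, 8, 8)
  "982157901" → prefix "9821" already present; 5 new (5, 7, 9, 0, 1)
  "982" → prefix "982" already present; 0 new (none)
  "90313457" → prefix "9" already present; 7 new (0, 3, 1, 3, 4, 5, 7)
  "98215790" → prefix "98215790" already present; 0 new (none)
  "9893" → prefix "98" already present; 2 new (9, 3)
  "9678" → prefix "9" already present; 3 new (6, 7, 8)
  "98171379" → prefix "98" already present; 6 new (1, 7, 1, 3, 7, 9)
Total nodes = 6 + 5 + 0 + 7 + 0 + 2 + 3 + 6 = 29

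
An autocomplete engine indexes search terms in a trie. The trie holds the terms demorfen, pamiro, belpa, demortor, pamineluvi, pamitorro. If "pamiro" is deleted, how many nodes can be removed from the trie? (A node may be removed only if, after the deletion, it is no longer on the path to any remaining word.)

2

Walk "pamiro" from the leaf back toward the root, removing each node that no remaining word uses.
The suffix "ro" (2 nodes) is used only by "pamiro"; the node for "pami" still has the child "n", so pruning stops there.
Nodes removed: 2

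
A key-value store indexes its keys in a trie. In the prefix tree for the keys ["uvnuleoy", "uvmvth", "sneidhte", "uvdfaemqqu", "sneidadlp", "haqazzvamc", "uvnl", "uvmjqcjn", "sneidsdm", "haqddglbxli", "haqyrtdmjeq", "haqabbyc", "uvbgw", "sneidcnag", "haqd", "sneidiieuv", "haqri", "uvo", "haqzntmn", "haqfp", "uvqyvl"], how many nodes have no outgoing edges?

A leaf is a node with no children — equivalently, the end of a word that is not a proper prefix of any other stored word.
Those words: "haqabbyc", "haqazzvamc", "haqddglbxli", "haqfp", "haqri", "haqyrtdmjeq", "haqzntmn", "sneidadlp", "sneidcnag", "sneidhte", "sneidiieuv", "sneidsdm", "uvbgw", "uvdfaemqqu", "uvmjqcjn", "uvmvth", "uvnl", "uvnuleoy", "uvo", "uvqyvl"
Leaf count: 20

20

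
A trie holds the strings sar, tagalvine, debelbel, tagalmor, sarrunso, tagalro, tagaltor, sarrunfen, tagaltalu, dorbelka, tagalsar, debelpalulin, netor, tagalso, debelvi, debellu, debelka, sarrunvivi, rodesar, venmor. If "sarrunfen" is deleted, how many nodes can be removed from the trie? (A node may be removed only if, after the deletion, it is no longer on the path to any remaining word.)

3

After clearing the end-marker at "sarrunfen", prune upward until reaching a node still needed by another word.
The suffix "fen" (3 nodes) is used only by "sarrunfen"; the node for "sarrun" still has the child "s", so pruning stops there.
Nodes removed: 3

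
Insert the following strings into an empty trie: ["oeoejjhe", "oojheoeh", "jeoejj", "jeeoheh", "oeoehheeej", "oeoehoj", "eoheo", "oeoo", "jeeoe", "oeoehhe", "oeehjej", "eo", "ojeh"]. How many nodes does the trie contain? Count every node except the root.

Trace insertions, counting only characters that open a new branch:
  "oeoejjhe" → 8 new (o, e, o, e, j, j, h, e)
  "oojheoeh" → prefix "o" already present; 7 new (o, j, h, e, o, e, h)
  "jeoejj" → 6 new (j, e, o, e, j, j)
  "jeeoheh" → prefix "je" already present; 5 new (e, o, h, e, h)
  "oeoehheeej" → prefix "oeoe" already present; 6 new (h, h, e, e, e, j)
  "oeoehoj" → prefix "oeoeh" already present; 2 new (o, j)
  "eoheo" → 5 new (e, o, h, e, o)
  "oeoo" → prefix "oeo" already present; 1 new (o)
  "jeeoe" → prefix "jeeo" already present; 1 new (e)
  "oeoehhe" → prefix "oeoehhe" already present; 0 new (none)
  "oeehjej" → prefix "oe" already present; 5 new (e, h, j, e, j)
  "eo" → prefix "eo" already present; 0 new (none)
  "ojeh" → prefix "o" already present; 3 new (j, e, h)
Total nodes = 8 + 7 + 6 + 5 + 6 + 2 + 5 + 1 + 1 + 0 + 5 + 0 + 3 = 49

49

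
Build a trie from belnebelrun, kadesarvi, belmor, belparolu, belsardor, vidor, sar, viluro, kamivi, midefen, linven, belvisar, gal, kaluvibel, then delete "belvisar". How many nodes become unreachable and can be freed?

5

After clearing the end-marker at "belvisar", prune upward until reaching a node still needed by another word.
The suffix "visar" (5 nodes) is used only by "belvisar"; the node for "bel" still has the child "n", so pruning stops there.
Nodes removed: 5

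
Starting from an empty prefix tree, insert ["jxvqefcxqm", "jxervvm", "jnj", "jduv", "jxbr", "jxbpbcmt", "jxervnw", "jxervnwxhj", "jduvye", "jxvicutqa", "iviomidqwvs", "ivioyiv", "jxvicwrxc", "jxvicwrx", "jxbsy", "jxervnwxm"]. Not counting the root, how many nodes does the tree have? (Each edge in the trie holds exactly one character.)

61

Insert word by word; a character creates a node only if that edge doesn't already exist:
  "jxvqefcxqm" → 10 new (j, x, v, q, e, f, c, x, q, m)
  "jxervvm" → prefix "jx" already present; 5 new (e, r, v, v, m)
  "jnj" → prefix "j" already present; 2 new (n, j)
  "jduv" → prefix "j" already present; 3 new (d, u, v)
  "jxbr" → prefix "jx" already present; 2 new (b, r)
  "jxbpbcmt" → prefix "jxb" already present; 5 new (p, b, c, m, t)
  "jxervnw" → prefix "jxerv" already present; 2 new (n, w)
  "jxervnwxhj" → prefix "jxervnw" already present; 3 new (x, h, j)
  "jduvye" → prefix "jduv" already present; 2 new (y, e)
  "jxvicutqa" → prefix "jxv" already present; 6 new (i, c, u, t, q, a)
  "iviomidqwvs" → 11 new (i, v, i, o, m, i, d, q, w, v, s)
  "ivioyiv" → prefix "ivio" already present; 3 new (y, i, v)
  "jxvicwrxc" → prefix "jxvic" already present; 4 new (w, r, x, c)
  "jxvicwrx" → prefix "jxvicwrx" already present; 0 new (none)
  "jxbsy" → prefix "jxb" already present; 2 new (s, y)
  "jxervnwxm" → prefix "jxervnwx" already present; 1 new (m)
Total nodes = 10 + 5 + 2 + 3 + 2 + 5 + 2 + 3 + 2 + 6 + 11 + 3 + 4 + 0 + 2 + 1 = 61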